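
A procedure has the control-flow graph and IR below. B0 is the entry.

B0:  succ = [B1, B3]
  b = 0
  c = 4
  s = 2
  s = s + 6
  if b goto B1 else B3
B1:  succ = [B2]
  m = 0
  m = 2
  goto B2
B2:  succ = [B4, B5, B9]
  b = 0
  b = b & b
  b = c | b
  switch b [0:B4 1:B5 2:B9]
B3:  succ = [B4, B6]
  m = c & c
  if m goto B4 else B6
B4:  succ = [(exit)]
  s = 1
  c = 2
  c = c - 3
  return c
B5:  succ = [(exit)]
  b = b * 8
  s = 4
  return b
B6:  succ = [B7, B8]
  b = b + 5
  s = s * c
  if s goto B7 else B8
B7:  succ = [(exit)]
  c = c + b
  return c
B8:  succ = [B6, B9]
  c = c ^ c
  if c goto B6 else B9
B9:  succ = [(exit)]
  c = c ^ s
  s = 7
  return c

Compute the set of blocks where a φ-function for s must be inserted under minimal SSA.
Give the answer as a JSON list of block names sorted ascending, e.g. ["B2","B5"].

Answer: ["B6", "B9"]

Working:
idom tree: B1←B0 B2←B1 B3←B0 B4←B0 B5←B2 B6←B3 B7←B6 B8←B6 B9←B0
Join-block Dom:
  B4: preds {B2,B3}: {B0,B1,B2} ∩ {B0,B3} = {B0}; idom=B0
  B6: preds {B3,B8}: {B0,B3} ∩ {B0,B3,B6,B8} = {B0,B3}; idom=B3
  B9: preds {B2,B8}: {B0,B1,B2} ∩ {B0,B3,B6,B8} = {B0}; idom=B0

Frontier:
  B4←B2: walk B2→B1 to B0
  B4←B3: walk B3 to B0
  B6←B3: walk · to B3
  B6←B8: walk B8→B6 to B3
  B9←B2: walk B2→B1 to B0
  B9←B8: walk B8→B6→B3 to B0
  DF(B0)=∅
  DF(B1)={B4,B9}
  DF(B2)={B4,B9}
  DF(B3)={B4,B9}
  DF(B4)=∅
  DF(B5)=∅
  DF(B6)={B6,B9}
  DF(B7)=∅
  DF(B8)={B6,B9}
  DF(B9)=∅

φ for s: defs {B0,B4,B5,B6,B9}
  DF⁺ = {B6,B9}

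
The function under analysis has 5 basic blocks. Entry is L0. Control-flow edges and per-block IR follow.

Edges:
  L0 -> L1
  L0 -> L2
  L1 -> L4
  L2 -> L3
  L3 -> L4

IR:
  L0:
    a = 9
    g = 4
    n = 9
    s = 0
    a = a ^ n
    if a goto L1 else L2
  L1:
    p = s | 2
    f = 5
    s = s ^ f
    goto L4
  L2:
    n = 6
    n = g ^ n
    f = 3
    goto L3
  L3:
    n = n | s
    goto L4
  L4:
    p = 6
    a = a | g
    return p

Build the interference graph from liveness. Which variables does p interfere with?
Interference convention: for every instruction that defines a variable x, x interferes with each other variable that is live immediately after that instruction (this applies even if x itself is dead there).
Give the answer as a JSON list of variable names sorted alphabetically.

def/use:
  L0 def {a,g,n,s} use ∅
  L1 def {f,p,s} use {s}
  L2 def {f,n} use {g}
  L3 def {n} use {n,s}
  L4 def {a,p} use {a,g}

Live sets:
  L0 li=∅ lo={a,g,s}
  L1 li={a,g,s} lo={a,g}
  L2 li={a,g,s} lo={a,g,n,s}
  L3 li={a,g,n,s} lo={a,g}
  L4 li={a,g} lo=∅

Interference:
  a — {f,g,n,p,s}
  f — {a,g,n,s}
  g — {a,f,n,p,s}
  n — {a,f,g,s}
  p — {a,g,s}
  s — {a,f,g,n,p}

N(p) = ["a", "g", "s"]

Answer: ["a", "g", "s"]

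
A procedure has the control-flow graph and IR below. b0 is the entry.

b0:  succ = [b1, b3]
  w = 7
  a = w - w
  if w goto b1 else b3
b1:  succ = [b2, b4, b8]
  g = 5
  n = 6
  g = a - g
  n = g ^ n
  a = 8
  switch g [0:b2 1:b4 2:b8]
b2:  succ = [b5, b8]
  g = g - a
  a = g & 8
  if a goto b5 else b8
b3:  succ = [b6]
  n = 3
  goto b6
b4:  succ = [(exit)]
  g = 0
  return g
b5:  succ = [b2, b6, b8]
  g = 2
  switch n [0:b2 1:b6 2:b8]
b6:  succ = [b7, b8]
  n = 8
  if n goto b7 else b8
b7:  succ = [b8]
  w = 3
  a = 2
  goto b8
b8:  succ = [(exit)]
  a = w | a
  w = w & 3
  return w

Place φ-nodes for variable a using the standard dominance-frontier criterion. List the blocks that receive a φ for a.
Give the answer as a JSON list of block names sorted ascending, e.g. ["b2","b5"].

Answer: ["b2", "b6", "b8"]

Working:
idom tree: b1←b0 b2←b1 b3←b0 b4←b1 b5←b2 b6←b0 b7←b6 b8←b0
Dom∩ at merges:
  b2: preds {b1,b5}: {b0,b1} ∩ {b0,b1,b2,b5} = {b0,b1}; idom=b1
  b6: preds {b3,b5}: {b0,b3} ∩ {b0,b1,b2,b5} = {b0}; idom=b0
  b8: preds {b1,b2,b5,b6,b7}: {b0,b1} ∩ {b0,b1,b2} ∩ {b0,b1,b2,b5} ∩ {b0,b6} ∩ {b0,b6,b7} = {b0}; idom=b0

DF derivation:
  b2←b1: walk · to b1
  b2←b5: walk b5→b2 to b1
  b6←b3: walk b3 to b0
  b6←b5: walk b5→b2→b1 to b0
  b8←b1: walk b1 to b0
  b8←b2: walk b2→b1 to b0
  b8←b5: walk b5→b2→b1 to b0
  b8←b6: walk b6 to b0
  b8←b7: walk b7→b6 to b0
  DF(b0)=∅
  DF(b1)={b6,b8}
  DF(b2)={b2,b6,b8}
  DF(b3)={b6}
  DF(b4)=∅
  DF(b5)={b2,b6,b8}
  DF(b6)={b8}
  DF(b7)={b8}
  DF(b8)=∅

φ for a: defs {b0,b1,b2,b7,b8}
  DF⁺ = {b2,b6,b8}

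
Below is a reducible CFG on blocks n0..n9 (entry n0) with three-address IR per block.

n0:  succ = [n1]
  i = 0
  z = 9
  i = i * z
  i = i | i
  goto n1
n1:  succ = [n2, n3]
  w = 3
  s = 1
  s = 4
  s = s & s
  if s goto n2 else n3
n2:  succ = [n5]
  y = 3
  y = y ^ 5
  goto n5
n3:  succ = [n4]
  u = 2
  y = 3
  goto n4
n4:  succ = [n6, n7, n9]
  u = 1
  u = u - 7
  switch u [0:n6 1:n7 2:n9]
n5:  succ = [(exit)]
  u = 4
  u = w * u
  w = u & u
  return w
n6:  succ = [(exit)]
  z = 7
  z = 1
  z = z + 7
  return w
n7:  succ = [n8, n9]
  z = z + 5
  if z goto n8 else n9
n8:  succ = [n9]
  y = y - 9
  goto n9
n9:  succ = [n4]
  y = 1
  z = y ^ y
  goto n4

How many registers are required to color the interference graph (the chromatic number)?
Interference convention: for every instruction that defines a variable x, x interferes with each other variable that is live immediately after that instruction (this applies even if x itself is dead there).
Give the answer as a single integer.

Answer: 4

Analysis:
Per-block:
  n0 def {i,z} use ∅
  n1 def {s,w} use ∅
  n2 def {y} use ∅
  n3 def {u,y} use ∅
  n4 def {u} use ∅
  n5 def {u,w} use {w}
  n6 def {z} use {w}
  n7 def {z} use {z}
  n8 def {y} use {y}
  n9 def {y,z} use ∅

Live sets:
  n0: in=∅ out={z}
  n1: in={z} out={w,z}
  n2: in={w} out={w}
  n3: in={w,z} out={w,y,z}
  n4: in={w,y,z} out={w,y,z}
  n5: in={w} out=∅
  n6: in={w} out=∅
  n7: in={w,y,z} out={w,y}
  n8: in={w,y} out={w}
  n9: in={w} out={w,y,z}

Interference:
  i↔{z}
  s↔{w,z}
  u↔{w,y,z}
  w↔{s,u,y,z}
  y↔{u,w,z}
  z↔{i,s,u,w,y}

Colouring:
  {u,w,y,z} pairwise interfere (4-clique) ⇒ χ ≥ 4
  assign i→R1 s→R2 u→R2 w→R1 y→R3 z→R0 — no edge inside a register ⇒ χ ≤ 4
  χ = 4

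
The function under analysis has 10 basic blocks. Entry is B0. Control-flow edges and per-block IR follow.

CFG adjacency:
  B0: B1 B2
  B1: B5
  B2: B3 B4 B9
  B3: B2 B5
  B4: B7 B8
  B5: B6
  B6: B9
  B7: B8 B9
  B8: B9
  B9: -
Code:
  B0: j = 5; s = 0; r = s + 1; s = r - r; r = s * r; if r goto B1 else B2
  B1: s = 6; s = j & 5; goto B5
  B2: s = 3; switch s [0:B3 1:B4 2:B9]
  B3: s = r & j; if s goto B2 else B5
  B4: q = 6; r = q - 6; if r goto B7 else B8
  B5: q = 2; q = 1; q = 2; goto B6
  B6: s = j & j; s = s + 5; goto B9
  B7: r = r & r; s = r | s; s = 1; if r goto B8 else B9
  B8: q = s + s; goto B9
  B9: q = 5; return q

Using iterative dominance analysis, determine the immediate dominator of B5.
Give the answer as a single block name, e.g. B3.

Answer: B0

Derivation:
idom tree: B1←B0 B2←B0 B3←B2 B4←B2 B5←B0 B6←B5 B7←B4 B8←B4 B9←B0
Dom∩ at merges:
  B2: preds {B0,B3}: {B0} ∩ {B0,B2,B3} = {B0}; idom=B0
  B5: preds {B1,B3}: {B0,B1} ∩ {B0,B2,B3} = {B0}; idom=B0
  B8: preds {B4,B7}: {B0,B2,B4} ∩ {B0,B2,B4,B7} = {B0,B2,B4}; idom=B4
  B9: preds {B2,B6,B7,B8}: {B0,B2} ∩ {B0,B5,B6} ∩ {B0,B2,B4,B7} ∩ {B0,B2,B4,B8} = {B0}; idom=B0

idom(B5) = B0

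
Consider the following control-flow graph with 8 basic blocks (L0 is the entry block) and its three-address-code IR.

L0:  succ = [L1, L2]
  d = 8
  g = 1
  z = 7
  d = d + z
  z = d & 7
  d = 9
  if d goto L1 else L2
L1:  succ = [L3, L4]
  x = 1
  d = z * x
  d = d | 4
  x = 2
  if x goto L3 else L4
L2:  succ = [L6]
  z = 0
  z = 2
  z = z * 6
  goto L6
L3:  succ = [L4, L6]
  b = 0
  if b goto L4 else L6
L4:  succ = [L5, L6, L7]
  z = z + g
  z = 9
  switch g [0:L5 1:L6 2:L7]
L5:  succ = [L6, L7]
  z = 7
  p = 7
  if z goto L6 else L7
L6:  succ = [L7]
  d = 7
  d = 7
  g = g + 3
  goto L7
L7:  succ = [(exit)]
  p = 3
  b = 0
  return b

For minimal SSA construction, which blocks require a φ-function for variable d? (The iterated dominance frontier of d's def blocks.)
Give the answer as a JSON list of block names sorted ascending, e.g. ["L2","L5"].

Answer: ["L6", "L7"]

Working:
idom tree: L1←L0 L2←L0 L3←L1 L4←L1 L5←L4 L6←L0 L7←L0
Dom at joins:
  L4: preds {L1,L3}: {L0,L1} ∩ {L0,L1,L3} = {L0,L1}; idom=L1
  L6: preds {L2,L3,L4,L5}: {L0,L2} ∩ {L0,L1,L3} ∩ {L0,L1,L4} ∩ {L0,L1,L4,L5} = {L0}; idom=L0
  L7: preds {L4,L5,L6}: {L0,L1,L4} ∩ {L0,L1,L4,L5} ∩ {L0,L6} = {L0}; idom=L0

Frontier:
  join L4 pred L1: · stop@L1
  join L4 pred L3: L3 stop@L1
  join L6 pred L2: L2 stop@L0
  join L6 pred L3: L3→L1 stop@L0
  join L6 pred L4: L4→L1 stop@L0
  join L6 pred L5: L5→L4→L1 stop@L0
  join L7 pred L4: L4→L1 stop@L0
  join L7 pred L5: L5→L4→L1 stop@L0
  join L7 pred L6: L6 stop@L0
  L0 → ∅
  L1 → {L6,L7}
  L2 → {L6}
  L3 → {L4,L6}
  L4 → {L6,L7}
  L5 → {L6,L7}
  L6 → {L7}
  L7 → ∅

φ for d: defs {L0,L1,L6}
  DF⁺ = {L6,L7}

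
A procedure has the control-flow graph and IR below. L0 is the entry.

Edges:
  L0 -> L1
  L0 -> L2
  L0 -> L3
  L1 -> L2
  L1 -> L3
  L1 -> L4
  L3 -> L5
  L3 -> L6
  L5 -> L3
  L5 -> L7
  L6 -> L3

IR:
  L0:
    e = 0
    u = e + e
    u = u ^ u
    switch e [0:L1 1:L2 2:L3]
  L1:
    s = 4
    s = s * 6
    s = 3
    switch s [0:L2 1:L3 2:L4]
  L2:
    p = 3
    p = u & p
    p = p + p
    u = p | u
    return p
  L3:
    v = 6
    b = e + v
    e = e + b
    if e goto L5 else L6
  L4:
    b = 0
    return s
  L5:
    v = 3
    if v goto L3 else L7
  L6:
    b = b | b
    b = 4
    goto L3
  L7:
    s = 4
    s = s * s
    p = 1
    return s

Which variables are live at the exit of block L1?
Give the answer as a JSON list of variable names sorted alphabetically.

Per-block:
  L0: def={e,u} ue=∅
  L1: def={s} ue=∅
  L2: def={p,u} ue={u}
  L3: def={b,e,v} ue={e}
  L4: def={b} ue={s}
  L5: def={v} ue=∅
  L6: def={b} ue={b}
  L7: def={p,s} ue=∅

Live sets:
  L0: in=∅ out={e,u}
  L1: in={e,u} out={e,s,u}
  L2: in={u} out=∅
  L3: in={e} out={b,e}
  L4: in={s} out=∅
  L5: in={e} out={e}
  L6: in={b,e} out={e}
  L7: in=∅ out=∅

live-out(L1) = ["e", "s", "u"]

Answer: ["e", "s", "u"]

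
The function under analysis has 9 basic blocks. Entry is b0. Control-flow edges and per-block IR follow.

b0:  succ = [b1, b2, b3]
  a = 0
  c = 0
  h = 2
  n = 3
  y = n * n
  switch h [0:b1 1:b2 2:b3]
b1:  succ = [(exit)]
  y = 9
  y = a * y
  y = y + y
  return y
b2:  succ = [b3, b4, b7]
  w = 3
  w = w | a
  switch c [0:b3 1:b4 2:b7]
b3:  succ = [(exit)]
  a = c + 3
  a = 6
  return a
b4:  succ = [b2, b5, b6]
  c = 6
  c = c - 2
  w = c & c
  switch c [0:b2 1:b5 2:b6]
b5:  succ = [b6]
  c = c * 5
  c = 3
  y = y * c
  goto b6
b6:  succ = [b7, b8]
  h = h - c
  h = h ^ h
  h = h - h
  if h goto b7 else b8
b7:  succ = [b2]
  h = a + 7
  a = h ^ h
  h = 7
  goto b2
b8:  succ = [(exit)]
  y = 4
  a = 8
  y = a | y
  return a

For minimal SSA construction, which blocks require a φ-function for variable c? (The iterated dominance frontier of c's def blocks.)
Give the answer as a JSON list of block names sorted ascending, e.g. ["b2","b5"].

Answer: ["b2", "b3", "b6", "b7"]

Working:
idom tree: b1←b0 b2←b0 b3←b0 b4←b2 b5←b4 b6←b4 b7←b2 b8←b6
Dom∩ at merges:
  b2: preds {b0,b4,b7}: {b0} ∩ {b0,b2,b4} ∩ {b0,b2,b7} = {b0}; idom=b0
  b3: preds {b0,b2}: {b0} ∩ {b0,b2} = {b0}; idom=b0
  b6: preds {b4,b5}: {b0,b2,b4} ∩ {b0,b2,b4,b5} = {b0,b2,b4}; idom=b4
  b7: preds {b2,b6}: {b0,b2} ∩ {b0,b2,b4,b6} = {b0,b2}; idom=b2

DF walk-up:
  join b2 pred b0: · stop@b0
  join b2 pred b4: b4→b2 stop@b0
  join b2 pred b7: b7→b2 stop@b0
  join b3 pred b0: · stop@b0
  join b3 pred b2: b2 stop@b0
  join b6 pred b4: · stop@b4
  join b6 pred b5: b5 stop@b4
  join b7 pred b2: · stop@b2
  join b7 pred b6: b6→b4 stop@b2
  b0: DF=∅
  b1: DF=∅
  b2: DF={b2,b3}
  b3: DF=∅
  b4: DF={b2,b7}
  b5: DF={b6}
  b6: DF={b7}
  b7: DF={b2}
  b8: DF=∅

φ for c: defs {b0,b4,b5}
  DF⁺ = {b2,b3,b6,b7}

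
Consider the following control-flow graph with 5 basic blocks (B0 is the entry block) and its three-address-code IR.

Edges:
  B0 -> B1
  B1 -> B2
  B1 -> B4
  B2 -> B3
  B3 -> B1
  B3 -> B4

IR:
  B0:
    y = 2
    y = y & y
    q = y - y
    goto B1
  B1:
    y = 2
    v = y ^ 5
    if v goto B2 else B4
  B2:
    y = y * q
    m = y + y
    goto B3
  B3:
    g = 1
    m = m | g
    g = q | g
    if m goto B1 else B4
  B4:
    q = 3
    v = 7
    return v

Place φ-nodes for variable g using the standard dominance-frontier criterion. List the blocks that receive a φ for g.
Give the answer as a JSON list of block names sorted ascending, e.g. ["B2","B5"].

Answer: ["B1", "B4"]

Analysis:
idom tree: B1←B0 B2←B1 B3←B2 B4←B1
Join-block Dom:
  B1: preds {B0,B3}: {B0} ∩ {B0,B1,B2,B3} = {B0}; idom=B0
  B4: preds {B1,B3}: {B0,B1} ∩ {B0,B1,B2,B3} = {B0,B1}; idom=B1

Frontier:
  B1←B0: walk · to B0
  B1←B3: walk B3→B2→B1 to B0
  B4←B1: walk · to B1
  B4←B3: walk B3→B2 to B1
  DF(B0)=∅
  DF(B1)={B1}
  DF(B2)={B1,B4}
  DF(B3)={B1,B4}
  DF(B4)=∅

φ for g: defs {B3}
  DF⁺ = {B1,B4}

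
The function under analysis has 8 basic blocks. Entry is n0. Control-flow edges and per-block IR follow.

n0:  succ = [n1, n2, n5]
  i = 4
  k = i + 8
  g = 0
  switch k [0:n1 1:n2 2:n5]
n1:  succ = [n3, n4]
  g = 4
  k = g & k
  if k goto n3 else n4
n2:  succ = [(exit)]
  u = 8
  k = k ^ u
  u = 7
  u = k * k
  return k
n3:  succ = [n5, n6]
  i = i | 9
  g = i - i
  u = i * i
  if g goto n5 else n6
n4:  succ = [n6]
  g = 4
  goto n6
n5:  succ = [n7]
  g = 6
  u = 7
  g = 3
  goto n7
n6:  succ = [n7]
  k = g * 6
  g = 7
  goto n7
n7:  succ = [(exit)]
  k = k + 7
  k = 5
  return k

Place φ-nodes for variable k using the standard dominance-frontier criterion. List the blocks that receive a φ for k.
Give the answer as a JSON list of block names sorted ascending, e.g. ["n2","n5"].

Answer: ["n5", "n7"]

Working:
idom tree: n1←n0 n2←n0 n3←n1 n4←n1 n5←n0 n6←n1 n7←n0
Dom at joins:
  n5: preds {n0,n3}: {n0} ∩ {n0,n1,n3} = {n0}; idom=n0
  n6: preds {n3,n4}: {n0,n1,n3} ∩ {n0,n1,n4} = {n0,n1}; idom=n1
  n7: preds {n5,n6}: {n0,n5} ∩ {n0,n1,n6} = {n0}; idom=n0

DF derivation:
  join n5 pred n0: · stop@n0
  join n5 pred n3: n3→n1 stop@n0
  join n6 pred n3: n3 stop@n1
  join n6 pred n4: n4 stop@n1
  join n7 pred n5: n5 stop@n0
  join n7 pred n6: n6→n1 stop@n0
  n0 → ∅
  n1 → {n5,n7}
  n2 → ∅
  n3 → {n5,n6}
  n4 → {n6}
  n5 → {n7}
  n6 → {n7}
  n7 → ∅

φ for k: defs {n0,n1,n2,n6,n7}
  DF⁺ = {n5,n7}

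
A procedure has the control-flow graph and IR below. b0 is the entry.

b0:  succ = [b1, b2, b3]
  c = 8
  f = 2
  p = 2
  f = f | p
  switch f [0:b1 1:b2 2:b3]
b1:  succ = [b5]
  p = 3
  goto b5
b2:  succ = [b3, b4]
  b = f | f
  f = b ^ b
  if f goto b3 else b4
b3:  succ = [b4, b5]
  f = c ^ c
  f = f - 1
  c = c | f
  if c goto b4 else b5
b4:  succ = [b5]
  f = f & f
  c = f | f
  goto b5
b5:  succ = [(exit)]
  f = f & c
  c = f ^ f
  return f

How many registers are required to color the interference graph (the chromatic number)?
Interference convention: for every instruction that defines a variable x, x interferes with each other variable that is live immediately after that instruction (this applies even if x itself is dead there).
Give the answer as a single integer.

Block summaries:
  b0: {c,f,p} / ∅
  b1: {p} / ∅
  b2: {b,f} / {f}
  b3: {c,f} / {c}
  b4: {c,f} / {f}
  b5: {c,f} / {c,f}

Live sets:
  b0 li=∅ lo={c,f}
  b1 li={c,f} lo={c,f}
  b2 li={c,f} lo={c,f}
  b3 li={c} lo={c,f}
  b4 li={f} lo={c,f}
  b5 li={c,f} lo=∅

Interfere edges:
  b: {c}
  c: {b,f,p}
  f: {c,p}
  p: {c,f}

Colouring:
  {c,f,p} pairwise interfere (3-clique) ⇒ χ ≥ 3
  assign b→c1 c→c0 f→c1 p→c2 — no edge inside a register ⇒ χ ≤ 3
  χ = 3

Answer: 3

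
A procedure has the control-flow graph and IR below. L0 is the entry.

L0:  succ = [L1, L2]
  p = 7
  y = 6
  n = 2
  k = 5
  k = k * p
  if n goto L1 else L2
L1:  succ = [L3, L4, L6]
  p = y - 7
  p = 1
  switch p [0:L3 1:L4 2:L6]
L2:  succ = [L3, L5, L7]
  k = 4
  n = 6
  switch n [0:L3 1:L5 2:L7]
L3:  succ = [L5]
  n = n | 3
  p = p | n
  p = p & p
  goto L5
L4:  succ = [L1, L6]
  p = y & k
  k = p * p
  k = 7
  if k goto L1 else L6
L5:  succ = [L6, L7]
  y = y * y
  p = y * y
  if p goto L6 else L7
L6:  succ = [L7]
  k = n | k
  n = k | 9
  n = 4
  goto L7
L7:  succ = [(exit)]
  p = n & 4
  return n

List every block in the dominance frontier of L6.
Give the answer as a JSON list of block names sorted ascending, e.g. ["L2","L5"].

idom tree: L1←L0 L2←L0 L3←L0 L4←L1 L5←L0 L6←L0 L7←L0
Join-block Dom:
  L1: preds {L0,L4}: {L0} ∩ {L0,L1,L4} = {L0}; idom=L0
  L3: preds {L1,L2}: {L0,L1} ∩ {L0,L2} = {L0}; idom=L0
  L5: preds {L2,L3}: {L0,L2} ∩ {L0,L3} = {L0}; idom=L0
  L6: preds {L1,L4,L5}: {L0,L1} ∩ {L0,L1,L4} ∩ {L0,L5} = {L0}; idom=L0
  L7: preds {L2,L5,L6}: {L0,L2} ∩ {L0,L5} ∩ {L0,L6} = {L0}; idom=L0

DF derivation:
  L1←L0: walk · to L0
  L1←L4: walk L4→L1 to L0
  L3←L1: walk L1 to L0
  L3←L2: walk L2 to L0
  L5←L2: walk L2 to L0
  L5←L3: walk L3 to L0
  L6←L1: walk L1 to L0
  L6←L4: walk L4→L1 to L0
  L6←L5: walk L5 to L0
  L7←L2: walk L2 to L0
  L7←L5: walk L5 to L0
  L7←L6: walk L6 to L0
  L0: DF=∅
  L1: DF={L1,L3,L6}
  L2: DF={L3,L5,L7}
  L3: DF={L5}
  L4: DF={L1,L6}
  L5: DF={L6,L7}
  L6: DF={L7}
  L7: DF=∅

DF(L6) = ["L7"]

Answer: ["L7"]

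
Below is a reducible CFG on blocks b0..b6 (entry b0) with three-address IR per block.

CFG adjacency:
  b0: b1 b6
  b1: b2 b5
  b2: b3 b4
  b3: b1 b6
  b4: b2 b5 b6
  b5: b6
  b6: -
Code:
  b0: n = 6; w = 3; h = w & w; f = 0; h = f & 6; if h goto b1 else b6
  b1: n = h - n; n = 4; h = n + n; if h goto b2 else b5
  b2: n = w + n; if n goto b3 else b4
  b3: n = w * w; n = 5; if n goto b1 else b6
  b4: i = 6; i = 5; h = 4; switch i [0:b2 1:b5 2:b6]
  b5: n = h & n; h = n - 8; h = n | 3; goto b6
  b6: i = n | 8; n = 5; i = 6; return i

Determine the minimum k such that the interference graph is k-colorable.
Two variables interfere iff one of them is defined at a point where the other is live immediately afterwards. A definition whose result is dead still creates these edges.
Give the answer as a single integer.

def/use:
  b0: {f,h,n,w} / ∅
  b1: {h,n} / {h,n}
  b2: {n} / {n,w}
  b3: {n} / {w}
  b4: {h,i} / ∅
  b5: {h,n} / {h,n}
  b6: {i,n} / {n}

Liveness:
  b0 li=∅ lo={h,n,w}
  b1 li={h,n,w} lo={h,n,w}
  b2 li={h,n,w} lo={h,n,w}
  b3 li={h,w} lo={h,n,w}
  b4 li={n,w} lo={h,n,w}
  b5 li={h,n} lo={n}
  b6 li={n} lo=∅

Conflict graph:
  f — {n,w}
  h — {i,n,w}
  i — {h,n,w}
  n — {f,h,i,w}
  w — {f,h,i,n}

Registers:
  {h,i,n,w} pairwise interfere (4-clique) ⇒ χ ≥ 4
  4-colouring: c0={n}  c1={w}  c2={f,h}  c3={i}
  χ = 4

Answer: 4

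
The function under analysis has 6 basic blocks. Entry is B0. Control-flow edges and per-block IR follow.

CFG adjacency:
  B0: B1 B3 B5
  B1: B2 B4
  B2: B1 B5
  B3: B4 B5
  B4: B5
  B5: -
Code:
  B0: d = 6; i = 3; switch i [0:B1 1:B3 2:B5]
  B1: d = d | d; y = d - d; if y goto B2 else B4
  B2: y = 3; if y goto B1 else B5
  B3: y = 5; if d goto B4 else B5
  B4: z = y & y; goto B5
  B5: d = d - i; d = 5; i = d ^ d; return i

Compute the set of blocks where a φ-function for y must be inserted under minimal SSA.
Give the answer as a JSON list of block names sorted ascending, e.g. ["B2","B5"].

Answer: ["B1", "B4", "B5"]

Working:
idom tree: B1←B0 B2←B1 B3←B0 B4←B0 B5←B0
Dom at joins:
  B1: preds {B0,B2}: {B0} ∩ {B0,B1,B2} = {B0}; idom=B0
  B4: preds {B1,B3}: {B0,B1} ∩ {B0,B3} = {B0}; idom=B0
  B5: preds {B0,B2,B3,B4}: {B0} ∩ {B0,B1,B2} ∩ {B0,B3} ∩ {B0,B4} = {B0}; idom=B0

Frontier:
  B1←B0: walk · to B0
  B1←B2: walk B2→B1 to B0
  B4←B1: walk B1 to B0
  B4←B3: walk B3 to B0
  B5←B0: walk · to B0
  B5←B2: walk B2→B1 to B0
  B5←B3: walk B3 to B0
  B5←B4: walk B4 to B0
  DF(B0)=∅
  DF(B1)={B1,B4,B5}
  DF(B2)={B1,B5}
  DF(B3)={B4,B5}
  DF(B4)={B5}
  DF(B5)=∅

φ for y: defs {B1,B2,B3}
  DF⁺ = {B1,B4,B5}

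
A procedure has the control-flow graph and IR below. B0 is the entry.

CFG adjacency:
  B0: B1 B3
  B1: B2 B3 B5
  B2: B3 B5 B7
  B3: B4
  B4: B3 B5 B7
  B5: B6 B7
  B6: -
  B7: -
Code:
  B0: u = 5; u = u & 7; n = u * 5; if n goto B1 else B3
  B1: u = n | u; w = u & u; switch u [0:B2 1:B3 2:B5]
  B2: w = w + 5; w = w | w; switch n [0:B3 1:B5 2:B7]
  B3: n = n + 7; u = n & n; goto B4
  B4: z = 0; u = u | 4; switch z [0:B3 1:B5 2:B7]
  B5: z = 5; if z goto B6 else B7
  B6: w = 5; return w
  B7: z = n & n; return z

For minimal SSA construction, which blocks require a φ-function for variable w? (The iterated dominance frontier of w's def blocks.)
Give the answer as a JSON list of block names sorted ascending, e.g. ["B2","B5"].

Answer: ["B3", "B5", "B7"]

Derivation:
idom tree: B1←B0 B2←B1 B3←B0 B4←B3 B5←B0 B6←B5 B7←B0
Join-block Dom:
  B3: preds {B0,B1,B2,B4}: {B0} ∩ {B0,B1} ∩ {B0,B1,B2} ∩ {B0,B3,B4} = {B0}; idom=B0
  B5: preds {B1,B2,B4}: {B0,B1} ∩ {B0,B1,B2} ∩ {B0,B3,B4} = {B0}; idom=B0
  B7: preds {B2,B4,B5}: {B0,B1,B2} ∩ {B0,B3,B4} ∩ {B0,B5} = {B0}; idom=B0

Frontier:
  B3←B0: walk · to B0
  B3←B1: walk B1 to B0
  B3←B2: walk B2→B1 to B0
  B3←B4: walk B4→B3 to B0
  B5←B1: walk B1 to B0
  B5←B2: walk B2→B1 to B0
  B5←B4: walk B4→B3 to B0
  B7←B2: walk B2→B1 to B0
  B7←B4: walk B4→B3 to B0
  B7←B5: walk B5 to B0
  B0 → ∅
  B1 → {B3,B5,B7}
  B2 → {B3,B5,B7}
  B3 → {B3,B5,B7}
  B4 → {B3,B5,B7}
  B5 → {B7}
  B6 → ∅
  B7 → ∅

φ for w: defs {B1,B2,B6}
  DF⁺ = {B3,B5,B7}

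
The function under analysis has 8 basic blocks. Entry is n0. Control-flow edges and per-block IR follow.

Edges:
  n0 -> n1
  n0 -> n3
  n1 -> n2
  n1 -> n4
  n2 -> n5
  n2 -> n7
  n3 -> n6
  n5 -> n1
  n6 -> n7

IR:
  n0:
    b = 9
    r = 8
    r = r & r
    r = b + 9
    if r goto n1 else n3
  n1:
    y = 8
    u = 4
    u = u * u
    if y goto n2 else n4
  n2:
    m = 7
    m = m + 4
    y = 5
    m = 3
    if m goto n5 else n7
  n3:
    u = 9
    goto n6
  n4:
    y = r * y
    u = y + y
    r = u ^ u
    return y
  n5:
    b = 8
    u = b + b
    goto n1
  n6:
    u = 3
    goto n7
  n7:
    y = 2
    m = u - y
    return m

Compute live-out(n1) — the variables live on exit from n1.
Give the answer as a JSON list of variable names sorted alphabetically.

Per-block:
  n0 def {b,r} use ∅
  n1 def {u,y} use ∅
  n2 def {m,y} use ∅
  n3 def {u} use ∅
  n4 def {r,u,y} use {r,y}
  n5 def {b,u} use ∅
  n6 def {u} use ∅
  n7 def {m,y} use {u}

Backward fixpoint:
  n0 li=∅ lo={r}
  n1 li={r} lo={r,u,y}
  n2 li={r,u} lo={r,u}
  n3 li=∅ lo=∅
  n4 li={r,y} lo=∅
  n5 li={r} lo={r}
  n6 li=∅ lo={u}
  n7 li={u} lo=∅

live-out(n1) = ["r", "u", "y"]

Answer: ["r", "u", "y"]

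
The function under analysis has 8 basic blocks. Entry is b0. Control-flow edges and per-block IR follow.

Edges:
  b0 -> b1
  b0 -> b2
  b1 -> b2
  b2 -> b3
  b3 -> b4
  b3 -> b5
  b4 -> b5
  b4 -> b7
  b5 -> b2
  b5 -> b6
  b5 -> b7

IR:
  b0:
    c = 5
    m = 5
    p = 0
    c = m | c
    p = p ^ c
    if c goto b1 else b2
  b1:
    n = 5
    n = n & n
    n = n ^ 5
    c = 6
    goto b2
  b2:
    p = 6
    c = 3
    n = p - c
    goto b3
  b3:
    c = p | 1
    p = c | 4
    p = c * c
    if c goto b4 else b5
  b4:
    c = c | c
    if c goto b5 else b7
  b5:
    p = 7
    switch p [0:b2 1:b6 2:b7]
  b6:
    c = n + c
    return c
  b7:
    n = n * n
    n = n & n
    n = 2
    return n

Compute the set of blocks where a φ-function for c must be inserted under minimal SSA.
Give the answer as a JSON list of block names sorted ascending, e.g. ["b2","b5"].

idom tree: b1←b0 b2←b0 b3←b2 b4←b3 b5←b3 b6←b5 b7←b3
Dom∩ at merges:
  b2: preds {b0,b1,b5}: {b0} ∩ {b0,b1} ∩ {b0,b2,b3,b5} = {b0}; idom=b0
  b5: preds {b3,b4}: {b0,b2,b3} ∩ {b0,b2,b3,b4} = {b0,b2,b3}; idom=b3
  b7: preds {b4,b5}: {b0,b2,b3,b4} ∩ {b0,b2,b3,b5} = {b0,b2,b3}; idom=b3

DF walk-up:
  b2←b0: walk · to b0
  b2←b1: walk b1 to b0
  b2←b5: walk b5→b3→b2 to b0
  b5←b3: walk · to b3
  b5←b4: walk b4 to b3
  b7←b4: walk b4 to b3
  b7←b5: walk b5 to b3
  b0 → ∅
  b1 → {b2}
  b2 → {b2}
  b3 → {b2}
  b4 → {b5,b7}
  b5 → {b2,b7}
  b6 → ∅
  b7 → ∅

φ for c: defs {b0,b1,b2,b3,b4,b6}
  DF⁺ = {b2,b5,b7}

Answer: ["b2", "b5", "b7"]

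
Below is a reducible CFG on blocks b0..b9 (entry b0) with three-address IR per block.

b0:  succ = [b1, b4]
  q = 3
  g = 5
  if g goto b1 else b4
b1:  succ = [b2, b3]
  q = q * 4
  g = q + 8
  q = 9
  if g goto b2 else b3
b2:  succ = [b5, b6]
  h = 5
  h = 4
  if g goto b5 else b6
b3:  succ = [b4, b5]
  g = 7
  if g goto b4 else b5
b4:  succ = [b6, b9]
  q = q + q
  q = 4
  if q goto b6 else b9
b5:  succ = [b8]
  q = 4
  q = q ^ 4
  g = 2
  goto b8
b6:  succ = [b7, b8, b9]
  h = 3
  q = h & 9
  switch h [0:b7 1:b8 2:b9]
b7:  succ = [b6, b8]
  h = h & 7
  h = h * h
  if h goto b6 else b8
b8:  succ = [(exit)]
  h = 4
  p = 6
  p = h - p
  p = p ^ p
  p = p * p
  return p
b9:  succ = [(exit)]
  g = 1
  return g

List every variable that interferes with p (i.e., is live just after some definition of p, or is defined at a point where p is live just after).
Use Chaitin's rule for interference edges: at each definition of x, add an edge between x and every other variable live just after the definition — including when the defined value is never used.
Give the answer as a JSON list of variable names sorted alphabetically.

Answer: ["h"]

Derivation:
Per-block:
  b0: def={g,q} ue=∅
  b1: def={g,q} ue={q}
  b2: def={h} ue={g}
  b3: def={g} ue=∅
  b4: def={q} ue={q}
  b5: def={g,q} ue=∅
  b6: def={h,q} ue=∅
  b7: def={h} ue={h}
  b8: def={h,p} ue=∅
  b9: def={g} ue=∅

Backward fixpoint:
  b0: in=∅ out={q}
  b1: in={q} out={g,q}
  b2: in={g} out=∅
  b3: in={q} out={q}
  b4: in={q} out=∅
  b5: in=∅ out=∅
  b6: in=∅ out={h}
  b7: in={h} out=∅
  b8: in=∅ out=∅
  b9: in=∅ out=∅

Conflict graph:
  g: {h,q}
  h: {g,p,q}
  p: {h}
  q: {g,h}

N(p) = ["h"]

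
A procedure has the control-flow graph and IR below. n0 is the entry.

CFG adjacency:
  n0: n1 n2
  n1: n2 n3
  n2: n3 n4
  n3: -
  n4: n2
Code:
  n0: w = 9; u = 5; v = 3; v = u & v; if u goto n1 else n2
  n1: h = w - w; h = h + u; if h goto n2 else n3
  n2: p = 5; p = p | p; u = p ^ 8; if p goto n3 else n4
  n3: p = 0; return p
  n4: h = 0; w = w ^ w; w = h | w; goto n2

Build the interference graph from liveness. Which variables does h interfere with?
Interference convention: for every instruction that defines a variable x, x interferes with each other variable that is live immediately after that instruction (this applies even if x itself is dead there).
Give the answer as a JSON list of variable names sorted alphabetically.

def/use:
  n0: {u,v,w} / ∅
  n1: {h} / {u,w}
  n2: {p,u} / ∅
  n3: {p} / ∅
  n4: {h,w} / {w}

Backward fixpoint:
  n0: in=∅ out={u,w}
  n1: in={u,w} out={w}
  n2: in={w} out={w}
  n3: in=∅ out=∅
  n4: in={w} out={w}

Conflict graph:
  h↔{u,w}
  p↔{u,w}
  u↔{h,p,v,w}
  v↔{u,w}
  w↔{h,p,u,v}

N(h) = ["u", "w"]

Answer: ["u", "w"]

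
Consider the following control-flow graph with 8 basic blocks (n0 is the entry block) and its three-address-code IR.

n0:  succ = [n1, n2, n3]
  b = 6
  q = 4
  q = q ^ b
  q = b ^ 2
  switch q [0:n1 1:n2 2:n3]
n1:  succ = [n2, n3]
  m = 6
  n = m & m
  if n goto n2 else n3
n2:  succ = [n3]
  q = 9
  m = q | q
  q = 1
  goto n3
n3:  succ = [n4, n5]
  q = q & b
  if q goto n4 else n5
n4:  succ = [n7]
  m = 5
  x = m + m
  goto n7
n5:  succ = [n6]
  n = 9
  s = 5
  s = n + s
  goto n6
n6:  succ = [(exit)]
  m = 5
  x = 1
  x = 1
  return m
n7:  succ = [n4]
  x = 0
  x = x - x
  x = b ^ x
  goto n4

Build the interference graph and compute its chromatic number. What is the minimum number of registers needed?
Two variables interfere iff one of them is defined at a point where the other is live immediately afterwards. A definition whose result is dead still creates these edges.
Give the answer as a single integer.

Answer: 3

Analysis:
def/use:
  n0: def={b,q} ue=∅
  n1: def={m,n} ue=∅
  n2: def={m,q} ue=∅
  n3: def={q} ue={b,q}
  n4: def={m,x} ue=∅
  n5: def={n,s} ue=∅
  n6: def={m,x} ue=∅
  n7: def={x} ue={b}

Liveness:
  n0: in=∅ out={b,q}
  n1: in={b,q} out={b,q}
  n2: in={b} out={b,q}
  n3: in={b,q} out={b}
  n4: in={b} out={b}
  n5: in=∅ out=∅
  n6: in=∅ out=∅
  n7: in={b} out={b}

Interference:
  b↔{m,n,q,x}
  m↔{b,q,x}
  n↔{b,q,s}
  q↔{b,m,n}
  s↔{n}
  x↔{b,m}

Chromatic number:
  {b,m,q} pairwise interfere (3-clique) ⇒ χ ≥ 3
  assign b→R0 m→R1 n→R1 q→R2 s→R0 x→R2 — no edge inside a register ⇒ χ ≤ 3
  χ = 3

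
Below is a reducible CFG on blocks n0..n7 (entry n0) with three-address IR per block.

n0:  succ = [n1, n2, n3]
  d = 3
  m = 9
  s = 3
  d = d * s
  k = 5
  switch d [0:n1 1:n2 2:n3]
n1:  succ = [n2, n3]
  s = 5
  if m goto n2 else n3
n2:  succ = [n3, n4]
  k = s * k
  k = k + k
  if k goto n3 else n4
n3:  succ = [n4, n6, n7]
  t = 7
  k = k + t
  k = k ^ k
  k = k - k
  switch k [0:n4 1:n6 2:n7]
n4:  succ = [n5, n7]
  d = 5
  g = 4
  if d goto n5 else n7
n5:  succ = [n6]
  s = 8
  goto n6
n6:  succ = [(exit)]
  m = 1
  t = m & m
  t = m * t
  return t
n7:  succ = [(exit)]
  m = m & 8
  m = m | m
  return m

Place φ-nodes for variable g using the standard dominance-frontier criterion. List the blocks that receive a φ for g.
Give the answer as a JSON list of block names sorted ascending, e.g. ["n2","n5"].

Answer: ["n6", "n7"]

Analysis:
idom tree: n1←n0 n2←n0 n3←n0 n4←n0 n5←n4 n6←n0 n7←n0
Dom at joins:
  n2: preds {n0,n1}: {n0} ∩ {n0,n1} = {n0}; idom=n0
  n3: preds {n0,n1,n2}: {n0} ∩ {n0,n1} ∩ {n0,n2} = {n0}; idom=n0
  n4: preds {n2,n3}: {n0,n2} ∩ {n0,n3} = {n0}; idom=n0
  n6: preds {n3,n5}: {n0,n3} ∩ {n0,n4,n5} = {n0}; idom=n0
  n7: preds {n3,n4}: {n0,n3} ∩ {n0,n4} = {n0}; idom=n0

DF walk-up:
  join n2 pred n0: · stop@n0
  join n2 pred n1: n1 stop@n0
  join n3 pred n0: · stop@n0
  join n3 pred n1: n1 stop@n0
  join n3 pred n2: n2 stop@n0
  join n4 pred n2: n2 stop@n0
  join n4 pred n3: n3 stop@n0
  join n6 pred n3: n3 stop@n0
  join n6 pred n5: n5→n4 stop@n0
  join n7 pred n3: n3 stop@n0
  join n7 pred n4: n4 stop@n0
  DF(n0)=∅
  DF(n1)={n2,n3}
  DF(n2)={n3,n4}
  DF(n3)={n4,n6,n7}
  DF(n4)={n6,n7}
  DF(n5)={n6}
  DF(n6)=∅
  DF(n7)=∅

φ for g: defs {n4}
  DF⁺ = {n6,n7}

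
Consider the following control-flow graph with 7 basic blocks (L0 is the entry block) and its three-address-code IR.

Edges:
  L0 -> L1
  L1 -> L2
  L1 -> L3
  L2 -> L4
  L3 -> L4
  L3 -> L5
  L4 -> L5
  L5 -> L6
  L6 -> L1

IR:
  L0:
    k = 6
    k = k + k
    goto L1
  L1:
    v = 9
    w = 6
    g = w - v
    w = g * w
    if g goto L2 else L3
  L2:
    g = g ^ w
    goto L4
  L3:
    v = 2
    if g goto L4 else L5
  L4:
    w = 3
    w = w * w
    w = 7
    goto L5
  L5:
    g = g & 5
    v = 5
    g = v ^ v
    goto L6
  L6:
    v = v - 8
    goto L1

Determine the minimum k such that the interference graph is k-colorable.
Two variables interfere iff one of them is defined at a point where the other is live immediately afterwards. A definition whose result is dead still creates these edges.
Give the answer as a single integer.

Per-block:
  L0: def={k} ue=∅
  L1: def={g,v,w} ue=∅
  L2: def={g} ue={g,w}
  L3: def={v} ue={g}
  L4: def={w} ue=∅
  L5: def={g,v} ue={g}
  L6: def={v} ue={v}

Backward fixpoint:
  L0 li=∅ lo=∅
  L1 li=∅ lo={g,w}
  L2 li={g,w} lo={g}
  L3 li={g} lo={g}
  L4 li={g} lo={g}
  L5 li={g} lo={v}
  L6 li={v} lo=∅

Conflict graph:
  g — {v,w}
  k — ∅
  v — {g,w}
  w — {g,v}

Registers:
  lower bound: {g,v,w} mutually conflict ⇒ χ ≥ 3
  assign g→R0 k→R0 v→R1 w→R2 — no edge inside a register ⇒ χ ≤ 3
  χ = 3

Answer: 3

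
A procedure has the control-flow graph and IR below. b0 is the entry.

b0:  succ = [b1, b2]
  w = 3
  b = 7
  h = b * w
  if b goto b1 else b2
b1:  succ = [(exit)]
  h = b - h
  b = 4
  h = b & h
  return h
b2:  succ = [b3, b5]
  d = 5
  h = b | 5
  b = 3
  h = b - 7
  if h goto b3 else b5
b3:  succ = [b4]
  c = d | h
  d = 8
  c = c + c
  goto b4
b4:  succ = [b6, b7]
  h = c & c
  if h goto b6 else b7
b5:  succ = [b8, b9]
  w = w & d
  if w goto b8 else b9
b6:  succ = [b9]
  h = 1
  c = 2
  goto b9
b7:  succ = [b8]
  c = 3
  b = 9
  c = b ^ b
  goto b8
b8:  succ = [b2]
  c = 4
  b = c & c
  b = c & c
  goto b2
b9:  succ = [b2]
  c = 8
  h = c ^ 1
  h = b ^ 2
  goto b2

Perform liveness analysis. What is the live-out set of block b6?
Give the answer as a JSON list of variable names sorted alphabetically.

Per-block:
  b0 def {b,h,w} use ∅
  b1 def {b,h} use {b,h}
  b2 def {b,d,h} use {b}
  b3 def {c,d} use {d,h}
  b4 def {h} use {c}
  b5 def {w} use {d,w}
  b6 def {c,h} use ∅
  b7 def {b,c} use ∅
  b8 def {b,c} use ∅
  b9 def {c,h} use {b}

Liveness:
  b0 li=∅ lo={b,h,w}
  b1 li={b,h} lo=∅
  b2 li={b,w} lo={b,d,h,w}
  b3 li={b,d,h,w} lo={b,c,w}
  b4 li={b,c,w} lo={b,w}
  b5 li={b,d,w} lo={b,w}
  b6 li={b,w} lo={b,w}
  b7 li={w} lo={w}
  b8 li={w} lo={b,w}
  b9 li={b,w} lo={b,w}

live-out(b6) = ["b", "w"]

Answer: ["b", "w"]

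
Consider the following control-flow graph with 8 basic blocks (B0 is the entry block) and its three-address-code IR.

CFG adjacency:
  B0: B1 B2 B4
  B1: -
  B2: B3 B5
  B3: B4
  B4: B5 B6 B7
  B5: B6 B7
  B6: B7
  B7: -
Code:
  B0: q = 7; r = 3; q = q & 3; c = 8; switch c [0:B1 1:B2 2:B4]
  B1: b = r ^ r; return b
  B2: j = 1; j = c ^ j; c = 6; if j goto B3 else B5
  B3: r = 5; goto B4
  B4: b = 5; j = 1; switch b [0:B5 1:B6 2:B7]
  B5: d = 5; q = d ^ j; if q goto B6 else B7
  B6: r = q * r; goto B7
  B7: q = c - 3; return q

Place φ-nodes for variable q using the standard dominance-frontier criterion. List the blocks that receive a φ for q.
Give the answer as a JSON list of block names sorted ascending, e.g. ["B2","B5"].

idom tree: B1←B0 B2←B0 B3←B2 B4←B0 B5←B0 B6←B0 B7←B0
Dom∩ at merges:
  B4: preds {B0,B3}: {B0} ∩ {B0,B2,B3} = {B0}; idom=B0
  B5: preds {B2,B4}: {B0,B2} ∩ {B0,B4} = {B0}; idom=B0
  B6: preds {B4,B5}: {B0,B4} ∩ {B0,B5} = {B0}; idom=B0
  B7: preds {B4,B5,B6}: {B0,B4} ∩ {B0,B5} ∩ {B0,B6} = {B0}; idom=B0

DF derivation:
  join B4 pred B0: · stop@B0
  join B4 pred B3: B3→B2 stop@B0
  join B5 pred B2: B2 stop@B0
  join B5 pred B4: B4 stop@B0
  join B6 pred B4: B4 stop@B0
  join B6 pred B5: B5 stop@B0
  join B7 pred B4: B4 stop@B0
  join B7 pred B5: B5 stop@B0
  join B7 pred B6: B6 stop@B0
  B0 → ∅
  B1 → ∅
  B2 → {B4,B5}
  B3 → {B4}
  B4 → {B5,B6,B7}
  B5 → {B6,B7}
  B6 → {B7}
  B7 → ∅

φ for q: defs {B0,B5,B7}
  DF⁺ = {B6,B7}

Answer: ["B6", "B7"]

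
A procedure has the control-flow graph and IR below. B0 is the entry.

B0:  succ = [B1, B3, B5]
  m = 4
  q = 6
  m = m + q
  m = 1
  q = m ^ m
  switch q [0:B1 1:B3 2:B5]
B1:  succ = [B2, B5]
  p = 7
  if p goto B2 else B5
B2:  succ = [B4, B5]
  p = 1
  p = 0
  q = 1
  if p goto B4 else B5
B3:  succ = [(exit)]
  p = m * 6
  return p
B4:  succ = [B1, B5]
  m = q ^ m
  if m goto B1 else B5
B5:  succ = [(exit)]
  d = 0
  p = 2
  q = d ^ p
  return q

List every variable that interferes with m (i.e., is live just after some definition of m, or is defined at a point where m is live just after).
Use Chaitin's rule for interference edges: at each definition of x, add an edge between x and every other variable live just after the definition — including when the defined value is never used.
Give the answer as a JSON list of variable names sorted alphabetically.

Per-block:
  B0: {m,q} / ∅
  B1: {p} / ∅
  B2: {p,q} / ∅
  B3: {p} / {m}
  B4: {m} / {m,q}
  B5: {d,p,q} / ∅

Backward fixpoint:
  B0 li=∅ lo={m}
  B1 li={m} lo={m}
  B2 li={m} lo={m,q}
  B3 li={m} lo=∅
  B4 li={m,q} lo={m}
  B5 li=∅ lo=∅

Interference:
  d: {p}
  m: {p,q}
  p: {d,m,q}
  q: {m,p}

N(m) = ["p", "q"]

Answer: ["p", "q"]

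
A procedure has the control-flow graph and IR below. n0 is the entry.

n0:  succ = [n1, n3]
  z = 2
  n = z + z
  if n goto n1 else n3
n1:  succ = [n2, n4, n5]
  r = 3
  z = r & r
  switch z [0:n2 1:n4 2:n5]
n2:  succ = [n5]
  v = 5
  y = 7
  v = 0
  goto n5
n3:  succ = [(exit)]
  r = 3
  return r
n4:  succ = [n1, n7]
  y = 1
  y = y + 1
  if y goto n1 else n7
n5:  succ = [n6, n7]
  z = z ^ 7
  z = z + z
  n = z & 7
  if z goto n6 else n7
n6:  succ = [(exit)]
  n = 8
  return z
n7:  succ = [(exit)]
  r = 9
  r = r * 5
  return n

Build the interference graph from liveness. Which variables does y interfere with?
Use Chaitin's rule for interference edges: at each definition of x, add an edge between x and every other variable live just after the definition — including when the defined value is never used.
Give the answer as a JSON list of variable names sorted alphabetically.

Answer: ["n", "z"]

Analysis:
def/use:
  n0: {n,z} / ∅
  n1: {r,z} / ∅
  n2: {v,y} / ∅
  n3: {r} / ∅
  n4: {y} / ∅
  n5: {n,z} / {z}
  n6: {n} / {z}
  n7: {r} / {n}

Backward fixpoint:
  n0 li=∅ lo={n}
  n1 li={n} lo={n,z}
  n2 li={z} lo={z}
  n3 li=∅ lo=∅
  n4 li={n} lo={n}
  n5 li={z} lo={n,z}
  n6 li={z} lo=∅
  n7 li={n} lo=∅

Interference:
  n↔{r,y,z}
  r↔{n}
  v↔{z}
  y↔{n,z}
  z↔{n,v,y}

N(y) = ["n", "z"]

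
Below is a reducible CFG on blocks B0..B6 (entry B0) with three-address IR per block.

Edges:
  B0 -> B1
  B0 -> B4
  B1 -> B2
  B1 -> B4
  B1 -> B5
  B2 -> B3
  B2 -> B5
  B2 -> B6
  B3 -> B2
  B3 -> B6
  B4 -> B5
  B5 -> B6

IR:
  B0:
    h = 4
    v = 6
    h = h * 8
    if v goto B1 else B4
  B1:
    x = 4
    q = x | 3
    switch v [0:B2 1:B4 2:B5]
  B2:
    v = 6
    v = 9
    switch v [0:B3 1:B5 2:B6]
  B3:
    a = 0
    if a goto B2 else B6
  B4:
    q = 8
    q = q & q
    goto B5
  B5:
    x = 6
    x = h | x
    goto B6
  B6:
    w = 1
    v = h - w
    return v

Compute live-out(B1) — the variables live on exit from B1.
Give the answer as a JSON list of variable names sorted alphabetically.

Answer: ["h"]

Derivation:
Per-block:
  B0: {h,v} / ∅
  B1: {q,x} / {v}
  B2: {v} / ∅
  B3: {a} / ∅
  B4: {q} / ∅
  B5: {x} / {h}
  B6: {v,w} / {h}

Live sets:
  B0 li=∅ lo={h,v}
  B1 li={h,v} lo={h}
  B2 li={h} lo={h}
  B3 li={h} lo={h}
  B4 li={h} lo={h}
  B5 li={h} lo={h}
  B6 li={h} lo=∅

live-out(B1) = ["h"]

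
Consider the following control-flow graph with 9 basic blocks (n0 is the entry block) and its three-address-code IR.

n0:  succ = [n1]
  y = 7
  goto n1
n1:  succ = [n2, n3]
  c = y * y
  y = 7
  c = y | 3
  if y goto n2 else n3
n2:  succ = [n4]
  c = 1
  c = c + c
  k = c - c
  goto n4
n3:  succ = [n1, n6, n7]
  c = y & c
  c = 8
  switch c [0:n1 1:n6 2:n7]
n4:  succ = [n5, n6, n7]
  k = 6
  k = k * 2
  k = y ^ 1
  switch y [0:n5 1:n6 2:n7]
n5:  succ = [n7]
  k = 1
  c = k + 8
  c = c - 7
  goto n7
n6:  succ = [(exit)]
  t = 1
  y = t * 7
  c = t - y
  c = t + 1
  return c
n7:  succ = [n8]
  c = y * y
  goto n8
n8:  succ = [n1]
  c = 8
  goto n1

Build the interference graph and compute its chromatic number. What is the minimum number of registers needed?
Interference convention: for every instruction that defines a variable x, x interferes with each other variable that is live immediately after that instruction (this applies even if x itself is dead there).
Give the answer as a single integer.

Answer: 3

Analysis:
Per-block:
  n0: def={y} ue=∅
  n1: def={c,y} ue={y}
  n2: def={c,k} ue=∅
  n3: def={c} ue={c,y}
  n4: def={k} ue={y}
  n5: def={c,k} ue=∅
  n6: def={c,t,y} ue=∅
  n7: def={c} ue={y}
  n8: def={c} ue=∅

Liveness:
  live n0: ∅→{y}
  live n1: {y}→{c,y}
  live n2: {y}→{y}
  live n3: {c,y}→{y}
  live n4: {y}→{y}
  live n5: {y}→{y}
  live n6: ∅→∅
  live n7: {y}→{y}
  live n8: {y}→{y}

Interfere edges:
  c↔{t,y}
  k↔{y}
  t↔{c,y}
  y↔{c,k,t}

Chromatic number:
  lower bound: {c,t,y} mutually conflict ⇒ χ ≥ 3
  assign c→r1 k→r1 t→r2 y→r0 — no edge inside a register ⇒ χ ≤ 3
  χ = 3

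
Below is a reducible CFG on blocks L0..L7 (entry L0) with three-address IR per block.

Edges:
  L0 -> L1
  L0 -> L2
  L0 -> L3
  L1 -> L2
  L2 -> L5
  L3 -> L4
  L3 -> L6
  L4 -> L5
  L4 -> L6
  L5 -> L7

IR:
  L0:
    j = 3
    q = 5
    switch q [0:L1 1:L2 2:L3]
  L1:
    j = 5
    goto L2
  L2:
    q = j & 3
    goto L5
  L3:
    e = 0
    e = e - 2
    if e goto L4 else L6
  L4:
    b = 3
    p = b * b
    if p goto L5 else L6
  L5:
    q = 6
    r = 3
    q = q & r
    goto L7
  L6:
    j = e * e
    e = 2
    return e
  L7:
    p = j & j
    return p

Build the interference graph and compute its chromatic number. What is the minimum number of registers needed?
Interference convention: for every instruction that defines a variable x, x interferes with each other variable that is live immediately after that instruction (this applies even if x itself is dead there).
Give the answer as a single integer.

Answer: 3

Working:
def/use:
  L0: def={j,q} ue=∅
  L1: def={j} ue=∅
  L2: def={q} ue={j}
  L3: def={e} ue=∅
  L4: def={b,p} ue=∅
  L5: def={q,r} ue=∅
  L6: def={e,j} ue={e}
  L7: def={p} ue={j}

Backward fixpoint:
  L0: in=∅ out={j}
  L1: in=∅ out={j}
  L2: in={j} out={j}
  L3: in={j} out={e,j}
  L4: in={e,j} out={e,j}
  L5: in={j} out={j}
  L6: in={e} out=∅
  L7: in={j} out=∅

Conflict graph:
  b — {e,j}
  e — {b,j,p}
  j — {b,e,p,q,r}
  p — {e,j}
  q — {j,r}
  r — {j,q}

Chromatic number:
  lower bound: {b,e,j} mutually conflict ⇒ χ ≥ 3
  3-colouring: r0={j}  r1={e,q}  r2={b,p,r}
  χ = 3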